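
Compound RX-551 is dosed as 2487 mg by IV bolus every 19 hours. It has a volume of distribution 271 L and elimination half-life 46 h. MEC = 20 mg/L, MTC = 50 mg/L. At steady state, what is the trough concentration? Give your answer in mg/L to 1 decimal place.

27.7 mg/L

τ/t½ = 19/46 ≈ 0.41304, so fraction remaining f = (1/2)^(19/46) ≈ 0.7510.
At steady state, accumulation factor R = 1/(1 − e^(−kτ)) ≈ 4.0161.
Each bolus raises the concentration by D/Vd = 2487/271 ≈ 9.177 mg/L.
Cmax,ss = C₀/(1 − f) ≈ 9.177/0.2490 ≈ 36.855 mg/L.
Steady-state trough Cmin,ss = Cmax,ss·f ≈ 36.855 × 0.7510 ≈ 27.678 mg/L.
Trough 27.7 mg/L vs MEC 20 mg/L: adequate.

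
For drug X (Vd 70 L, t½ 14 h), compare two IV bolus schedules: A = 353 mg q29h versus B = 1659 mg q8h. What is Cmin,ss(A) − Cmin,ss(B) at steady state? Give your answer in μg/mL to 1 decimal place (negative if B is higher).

Regimen A: f = (1/2)^(29/14) ≈ 0.2379; Cmin,ss = (353/70)·f/(1−f) ≈ 1.574 μg/mL.
Regimen B: f = (1/2)^(8/14) ≈ 0.6730; Cmin,ss = (1659/70)·f/(1−f) ≈ 48.777 μg/mL.
Difference ≈ 1.574 − 48.777 ≈ -47.203 μg/mL.

-47.2 μg/mL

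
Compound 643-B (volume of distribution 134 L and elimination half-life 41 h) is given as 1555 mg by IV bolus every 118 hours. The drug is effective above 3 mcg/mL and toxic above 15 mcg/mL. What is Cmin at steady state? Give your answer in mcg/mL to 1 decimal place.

Over one 118-h interval, 118/41 ≈ 2.878 half-lives elapse, leaving f ≈ 0.1360 of each dose.
Accumulation ratio R = 1/(1 − f) ≈ 1/0.8640 ≈ 1.1574.
Each bolus raises the concentration by D/Vd = 1555/134 ≈ 11.604 mcg/mL.
Cmax,ss = C₀/(1 − f) ≈ 11.604/0.8640 ≈ 13.431 mcg/mL.
Steady-state trough Cmin,ss = Cmax,ss·f ≈ 13.431 × 0.1360 ≈ 1.827 mcg/mL.
Trough 1.8 mcg/mL vs MEC 3 mcg/mL: subtherapeutic.

1.8 mcg/mL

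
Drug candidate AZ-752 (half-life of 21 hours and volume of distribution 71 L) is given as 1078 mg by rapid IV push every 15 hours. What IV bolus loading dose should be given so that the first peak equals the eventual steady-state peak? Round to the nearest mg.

2761 mg

f = (1/2)^(15/21) ≈ 0.609507; accumulation ratio R = 1/(1−f) ≈ 2.56087.
Loading dose to hit Cmax,ss on first dose: D_load = D_maint·R ≈ 1078 × 2.56087 ≈ 2760.62 mg.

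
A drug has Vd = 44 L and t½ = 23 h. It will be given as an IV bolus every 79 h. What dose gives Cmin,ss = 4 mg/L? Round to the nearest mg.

τ/t½ = 79/23 ≈ 3.4348, so f = (1/2)^(79/23) ≈ 0.092476.
Cmin,ss = (D/Vd)·f/(1−f), so D = Cmin,ss·Vd·(1−f)/f.
D = 4 × 44 × (1−f)/f ≈ 4 × 44 × 9.81362 ≈ 1727.20 mg.

1727 mg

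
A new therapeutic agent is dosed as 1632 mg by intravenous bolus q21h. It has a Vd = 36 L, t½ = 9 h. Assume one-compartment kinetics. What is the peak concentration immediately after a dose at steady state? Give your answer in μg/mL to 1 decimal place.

56.6 μg/mL

k = ln2/t½ = ln2/9 ≈ 0.077016 h⁻¹; fraction remaining f = e^(−kτ) = e^(−0.077016×21) ≈ 0.1984.
Accumulation ratio R = 1/(1 − f) ≈ 1/0.8016 ≈ 1.2475.
Single-dose peak C₀ = D/Vd = 1632/36 ≈ 45.333 μg/mL.
Steady-state peak Cmax,ss = C₀·R ≈ 45.333 × 1.2475 ≈ 56.553 μg/mL.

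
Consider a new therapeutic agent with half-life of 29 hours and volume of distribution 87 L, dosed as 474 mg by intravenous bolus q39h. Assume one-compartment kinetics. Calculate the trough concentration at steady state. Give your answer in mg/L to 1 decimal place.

3.5 mg/L

τ/t½ = 39/29 ≈ 1.3448, so fraction remaining f = (1/2)^(39/29) ≈ 0.3937.
Accumulation ratio R = 1/(1 − f) ≈ 1/0.6063 ≈ 1.6493.
Single-dose peak C₀ = D/Vd = 474/87 ≈ 5.448 mg/L.
Cmax,ss = C₀/(1 − f) ≈ 5.448/0.6063 ≈ 8.986 mg/L.
One interval later, Cmin,ss = Cmax,ss·e^(−kτ) ≈ 8.986 × 0.3937 ≈ 3.538 mg/L.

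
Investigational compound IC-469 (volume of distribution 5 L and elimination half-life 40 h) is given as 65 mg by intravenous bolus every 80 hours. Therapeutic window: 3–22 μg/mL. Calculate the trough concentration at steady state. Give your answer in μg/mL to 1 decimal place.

4.3 μg/mL

The dosing interval is 2 half-lives, so f = 2^(−2) = 0.25.
At steady state, R = 1/(1 − 0.25) = 4/3.
Single-dose peak C₀ = D/Vd = 65/5 = 13 μg/mL.
Steady-state peak Cmax,ss = C₀·R = 13 × 4/3 ≈ 17.333 μg/mL.
Steady-state trough Cmin,ss = Cmax,ss·f ≈ 17.333 × 0.25 ≈ 4.333 μg/mL.
Trough 4.3 μg/mL vs MEC 3 μg/mL: adequate.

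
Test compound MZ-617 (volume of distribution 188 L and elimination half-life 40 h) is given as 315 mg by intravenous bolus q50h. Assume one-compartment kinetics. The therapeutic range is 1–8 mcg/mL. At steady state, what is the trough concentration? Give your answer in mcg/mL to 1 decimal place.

1.2 mcg/mL

k = ln2/t½ = ln2/40 ≈ 0.017329 h⁻¹; fraction remaining f = e^(−kτ) = e^(−0.017329×50) ≈ 0.4204.
Accumulation ratio R = 1/(1 − f) ≈ 1/0.5796 ≈ 1.7253.
Single-dose peak C₀ = D/Vd = 315/188 ≈ 1.676 mcg/mL.
Steady-state peak Cmax,ss = C₀·R ≈ 1.676 × 1.7253 ≈ 2.892 mcg/mL.
Steady-state trough Cmin,ss = Cmax,ss·f ≈ 2.892 × 0.4204 ≈ 1.216 mcg/mL.
Trough 1.2 mcg/mL vs MEC 1 mcg/mL: adequate.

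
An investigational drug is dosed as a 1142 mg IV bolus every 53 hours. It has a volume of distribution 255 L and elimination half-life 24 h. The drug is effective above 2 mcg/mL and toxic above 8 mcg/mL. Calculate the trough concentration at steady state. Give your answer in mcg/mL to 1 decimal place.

1.2 mcg/mL

k = ln2/t½ = ln2/24 ≈ 0.028881 h⁻¹; fraction remaining f = e^(−kτ) = e^(−0.028881×53) ≈ 0.2164.
At steady state, accumulation factor R = 1/(1 − e^(−kτ)) ≈ 1.2762.
Single-dose peak C₀ = D/Vd = 1142/255 ≈ 4.478 mcg/mL.
Cmax,ss = C₀/(1 − f) ≈ 4.478/0.7836 ≈ 5.715 mcg/mL.
Steady-state trough Cmin,ss = Cmax,ss·f ≈ 5.715 × 0.2164 ≈ 1.237 mcg/mL.
Trough 1.2 mcg/mL vs MEC 2 mcg/mL: subtherapeutic.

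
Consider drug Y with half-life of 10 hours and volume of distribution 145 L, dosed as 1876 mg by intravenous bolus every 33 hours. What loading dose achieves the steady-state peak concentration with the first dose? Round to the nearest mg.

2088 mg

f = (1/2)^(33/10) ≈ 0.101532; accumulation ratio R = 1/(1−f) ≈ 1.11301.
Loading dose to hit Cmax,ss on first dose: D_load = D_maint·R ≈ 1876 × 1.11301 ≈ 2088.01 mg.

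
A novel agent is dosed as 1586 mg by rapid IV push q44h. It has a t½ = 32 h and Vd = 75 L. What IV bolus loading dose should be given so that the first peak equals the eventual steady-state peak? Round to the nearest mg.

f = (1/2)^(44/32) ≈ 0.385553; accumulation ratio R = 1/(1−f) ≈ 1.62748.
Loading dose to hit Cmax,ss on first dose: D_load = D_maint·R ≈ 1586 × 1.62748 ≈ 2581.18 mg.

2581 mg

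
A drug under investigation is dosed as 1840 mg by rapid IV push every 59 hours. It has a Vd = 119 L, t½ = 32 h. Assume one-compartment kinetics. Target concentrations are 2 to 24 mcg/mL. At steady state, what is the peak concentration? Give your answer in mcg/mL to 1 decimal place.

Over one 59-h interval, 59/32 ≈ 1.8438 half-lives elapse, leaving f ≈ 0.2786 of each dose.
At steady state, accumulation factor R = 1/(1 − e^(−kτ)) ≈ 1.3862.
Each bolus raises the concentration by D/Vd = 1840/119 ≈ 15.462 mcg/mL.
Cmax,ss = C₀/(1 − f) ≈ 15.462/0.7214 ≈ 21.433 mcg/mL.
Peak 21.4 mcg/mL vs MTC 24 mcg/mL: below toxic threshold.

21.4 mcg/mL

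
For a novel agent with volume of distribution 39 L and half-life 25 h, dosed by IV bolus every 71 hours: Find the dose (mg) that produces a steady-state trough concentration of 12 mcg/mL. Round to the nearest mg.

τ/t½ = 71/25 ≈ 2.84, so f = (1/2)^(71/25) ≈ 0.139661.
Cmin,ss = (D/Vd)·f/(1−f), so D = Cmin,ss·Vd·(1−f)/f.
D = 12 × 39 × (1−f)/f ≈ 12 × 39 × 6.16020 ≈ 2882.97 mg.

2883 mg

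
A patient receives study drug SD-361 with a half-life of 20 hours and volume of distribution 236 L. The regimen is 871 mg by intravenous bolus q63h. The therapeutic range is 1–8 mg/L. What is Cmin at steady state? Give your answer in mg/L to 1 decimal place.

0.5 mg/L

Over one 63-h interval, 63/20 ≈ 3.15 half-lives elapse, leaving f ≈ 0.1127 of each dose.
Each bolus raises the concentration by D/Vd = 871/236 ≈ 3.691 mg/L.
Steady-state trough Cmin,ss = C₀·f/(1−f) ≈ 3.691 × 0.1127/0.8873 ≈ 0.469 mg/L.
Trough 0.5 mg/L vs MEC 1 mg/L: subtherapeutic.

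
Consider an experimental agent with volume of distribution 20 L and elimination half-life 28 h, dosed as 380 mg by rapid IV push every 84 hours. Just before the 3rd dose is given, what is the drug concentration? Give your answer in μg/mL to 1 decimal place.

2.7 μg/mL

f = (1/2)^(τ/t½) = (1/2)^(84/28) ≈ 0.1250.
C₀ = D/Vd = 380/20 ≈ 19.000 μg/mL.
Before the 3rd dose, 2 doses have been given. Superposition: Cmin = C₀·(f + f²).
≈ 19.000 × (0.1250 + 0.0156) ≈ 19.000 × 0.1406 ≈ 2.671 μg/mL.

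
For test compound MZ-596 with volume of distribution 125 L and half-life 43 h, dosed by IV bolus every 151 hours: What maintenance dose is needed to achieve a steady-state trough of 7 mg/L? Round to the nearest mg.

9105 mg

τ/t½ = 151/43 ≈ 3.5116, so f = (1/2)^(151/43) ≈ 0.087679.
Cmin,ss = (D/Vd)·f/(1−f), so D = Cmin,ss·Vd·(1−f)/f.
D = 7 × 125 × (1−f)/f ≈ 7 × 125 × 10.40524 ≈ 9104.58 mg.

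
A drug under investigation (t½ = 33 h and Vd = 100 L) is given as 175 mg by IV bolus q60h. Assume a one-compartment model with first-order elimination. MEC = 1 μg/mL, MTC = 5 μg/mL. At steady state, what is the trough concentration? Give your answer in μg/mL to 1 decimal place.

0.7 μg/mL

k = ln2/t½ = ln2/33 ≈ 0.021004 h⁻¹; fraction remaining f = e^(−kτ) = e^(−0.021004×60) ≈ 0.2836.
Accumulation ratio R = 1/(1 − f) ≈ 1/0.7164 ≈ 1.3959.
Single-dose peak C₀ = D/Vd = 175/100 ≈ 1.750 μg/mL.
Steady-state peak Cmax,ss = C₀·R ≈ 1.750 × 1.3959 ≈ 2.443 μg/mL.
One interval later, Cmin,ss = Cmax,ss·e^(−kτ) ≈ 2.443 × 0.2836 ≈ 0.693 μg/mL.
Trough 0.7 μg/mL vs MEC 1 μg/mL: subtherapeutic.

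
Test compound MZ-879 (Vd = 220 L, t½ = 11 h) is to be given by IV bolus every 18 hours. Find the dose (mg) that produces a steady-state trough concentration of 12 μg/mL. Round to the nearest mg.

τ/t½ = 18/11 ≈ 1.6364, so f = (1/2)^(18/11) ≈ 0.321666.
Cmin,ss = (D/Vd)·f/(1−f), so D = Cmin,ss·Vd·(1−f)/f.
D = 12 × 220 × (1−f)/f ≈ 12 × 220 × 2.10881 ≈ 5567.26 mg.

5567 mg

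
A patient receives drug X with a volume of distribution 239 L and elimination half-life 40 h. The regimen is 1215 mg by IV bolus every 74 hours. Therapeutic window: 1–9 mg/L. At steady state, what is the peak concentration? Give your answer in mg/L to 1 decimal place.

Over one 74-h interval, 74/40 ≈ 1.85 half-lives elapse, leaving f ≈ 0.2774 of each dose.
At steady state, accumulation factor R = 1/(1 − e^(−kτ)) ≈ 1.3839.
Each bolus raises the concentration by D/Vd = 1215/239 ≈ 5.084 mg/L.
Steady-state peak Cmax,ss = C₀·R ≈ 5.084 × 1.3839 ≈ 7.036 mg/L.
Peak 7.0 mg/L vs MTC 9 mg/L: below toxic threshold.

7.0 mg/L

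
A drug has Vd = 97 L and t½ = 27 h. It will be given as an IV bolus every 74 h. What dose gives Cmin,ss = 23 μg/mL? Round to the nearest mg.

τ/t½ = 74/27 ≈ 2.7407, so f = (1/2)^(74/27) ≈ 0.149608.
Cmin,ss = (D/Vd)·f/(1−f), so D = Cmin,ss·Vd·(1−f)/f.
D = 23 × 97 × (1−f)/f ≈ 23 × 97 × 5.68413 ≈ 12681.29 mg.

12681 mg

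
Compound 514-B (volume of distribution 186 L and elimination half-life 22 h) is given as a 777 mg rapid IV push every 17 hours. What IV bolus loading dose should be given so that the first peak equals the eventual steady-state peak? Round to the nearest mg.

1874 mg

f = (1/2)^(17/22) ≈ 0.585310; accumulation ratio R = 1/(1−f) ≈ 2.41144.
Loading dose to hit Cmax,ss on first dose: D_load = D_maint·R ≈ 777 × 2.41144 ≈ 1873.69 mg.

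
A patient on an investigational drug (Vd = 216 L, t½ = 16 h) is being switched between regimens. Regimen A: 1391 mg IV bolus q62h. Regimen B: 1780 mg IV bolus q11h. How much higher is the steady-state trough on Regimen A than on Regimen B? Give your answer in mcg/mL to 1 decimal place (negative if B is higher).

Regimen A: f = (1/2)^(62/16) ≈ 0.0682; Cmin,ss = (1391/216)·f/(1−f) ≈ 0.471 mcg/mL.
Regimen B: f = (1/2)^(11/16) ≈ 0.6209; Cmin,ss = (1780/216)·f/(1−f) ≈ 13.497 mcg/mL.
Difference ≈ 0.471 − 13.497 ≈ -13.026 mcg/mL.

-13.0 mcg/mL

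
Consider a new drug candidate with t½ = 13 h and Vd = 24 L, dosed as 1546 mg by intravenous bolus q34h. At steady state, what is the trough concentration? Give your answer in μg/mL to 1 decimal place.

12.6 μg/mL

k = ln2/t½ = ln2/13 ≈ 0.053319 h⁻¹; fraction remaining f = e^(−kτ) = e^(−0.053319×34) ≈ 0.1632.
At steady state, accumulation factor R = 1/(1 − e^(−kτ)) ≈ 1.1950.
Single-dose peak C₀ = D/Vd = 1546/24 ≈ 64.417 μg/mL.
Steady-state peak Cmax,ss = C₀·R ≈ 64.417 × 1.1950 ≈ 76.978 μg/mL.
One interval later, Cmin,ss = Cmax,ss·e^(−kτ) ≈ 76.978 × 0.1632 ≈ 12.563 μg/mL.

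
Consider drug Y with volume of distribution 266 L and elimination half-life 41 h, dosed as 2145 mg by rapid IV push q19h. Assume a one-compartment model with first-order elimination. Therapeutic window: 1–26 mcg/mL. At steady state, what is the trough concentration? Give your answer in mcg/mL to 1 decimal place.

21.3 mcg/mL

τ/t½ = 19/41 ≈ 0.46341, so fraction remaining f = (1/2)^(19/41) ≈ 0.7253.
Single-dose peak C₀ = D/Vd = 2145/266 ≈ 8.064 mcg/mL.
Steady-state trough Cmin,ss = C₀·f/(1−f) ≈ 8.064 × 0.7253/0.2747 ≈ 21.292 mcg/mL.
Trough 21.3 mcg/mL vs MEC 1 mcg/mL: adequate.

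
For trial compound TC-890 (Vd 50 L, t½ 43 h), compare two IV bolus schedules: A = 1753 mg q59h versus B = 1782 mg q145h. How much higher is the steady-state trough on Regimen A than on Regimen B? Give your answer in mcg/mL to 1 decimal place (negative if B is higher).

Regimen A: f = (1/2)^(59/43) ≈ 0.3863; Cmin,ss = (1753/50)·f/(1−f) ≈ 22.069 mcg/mL.
Regimen B: f = (1/2)^(145/43) ≈ 0.0966; Cmin,ss = (1782/50)·f/(1−f) ≈ 3.811 mcg/mL.
Difference ≈ 22.069 − 3.811 ≈ 18.258 mcg/mL.

18.3 mcg/mL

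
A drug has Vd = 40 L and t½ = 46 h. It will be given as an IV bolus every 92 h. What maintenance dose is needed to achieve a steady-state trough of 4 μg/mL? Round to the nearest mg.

τ/t½ = 92/46 ≈ 2, so f = (1/2)^(92/46) ≈ 0.250000.
Cmin,ss = (D/Vd)·f/(1−f), so D = Cmin,ss·Vd·(1−f)/f.
D = 4 × 40 × (1−f)/f ≈ 4 × 40 × 3.00000 ≈ 480.00 mg.

480 mg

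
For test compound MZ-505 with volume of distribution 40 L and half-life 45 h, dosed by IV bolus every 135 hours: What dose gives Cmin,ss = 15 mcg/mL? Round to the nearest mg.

4200 mg

τ/t½ = 135/45 ≈ 3, so f = (1/2)^(135/45) ≈ 0.125000.
Cmin,ss = (D/Vd)·f/(1−f), so D = Cmin,ss·Vd·(1−f)/f.
D = 15 × 40 × (1−f)/f ≈ 15 × 40 × 7.00000 ≈ 4200.00 mg.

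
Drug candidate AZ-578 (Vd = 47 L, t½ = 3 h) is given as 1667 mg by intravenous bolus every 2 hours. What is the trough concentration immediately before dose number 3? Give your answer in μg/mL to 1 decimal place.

36.4 μg/mL

f = (1/2)^(τ/t½) = (1/2)^(2/3) ≈ 0.6300.
C₀ = D/Vd = 1667/47 ≈ 35.468 μg/mL.
Before the 3rd dose, 2 doses have been given. Superposition: Cmin = C₀·(f + f²).
≈ 35.468 × (0.6300 + 0.3969) ≈ 35.468 × 1.0269 ≈ 36.422 μg/mL.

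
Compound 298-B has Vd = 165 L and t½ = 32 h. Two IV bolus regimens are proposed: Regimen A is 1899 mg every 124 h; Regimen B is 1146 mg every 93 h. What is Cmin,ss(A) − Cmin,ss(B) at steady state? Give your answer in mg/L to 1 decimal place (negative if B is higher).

-0.2 mg/L

Regimen A: f = (1/2)^(124/32) ≈ 0.0682; Cmin,ss = (1899/165)·f/(1−f) ≈ 0.842 mg/L.
Regimen B: f = (1/2)^(93/32) ≈ 0.1334; Cmin,ss = (1146/165)·f/(1−f) ≈ 1.069 mg/L.
Difference ≈ 0.842 − 1.069 ≈ -0.227 mg/L.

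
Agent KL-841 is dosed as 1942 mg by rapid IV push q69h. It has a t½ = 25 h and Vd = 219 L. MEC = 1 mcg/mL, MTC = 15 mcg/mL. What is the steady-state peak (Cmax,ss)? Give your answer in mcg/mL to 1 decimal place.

10.4 mcg/mL

τ/t½ = 69/25 ≈ 2.76, so fraction remaining f = (1/2)^(69/25) ≈ 0.1476.
Accumulation ratio R = 1/(1 − f) ≈ 1/0.8524 ≈ 1.1732.
Each bolus raises the concentration by D/Vd = 1942/219 ≈ 8.868 mcg/mL.
Steady-state peak Cmax,ss = C₀·R ≈ 8.868 × 1.1732 ≈ 10.404 mcg/mL.
Peak 10.4 mcg/mL vs MTC 15 mcg/mL: below toxic threshold.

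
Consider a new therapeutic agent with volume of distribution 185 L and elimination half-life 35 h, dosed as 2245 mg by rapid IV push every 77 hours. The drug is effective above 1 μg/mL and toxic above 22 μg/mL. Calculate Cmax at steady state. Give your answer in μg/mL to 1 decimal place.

15.5 μg/mL

τ/t½ = 77/35 ≈ 2.2, so fraction remaining f = (1/2)^(77/35) ≈ 0.2176.
At steady state, accumulation factor R = 1/(1 − e^(−kτ)) ≈ 1.2781.
Each bolus raises the concentration by D/Vd = 2245/185 ≈ 12.135 μg/mL.
Steady-state peak Cmax,ss = C₀·R ≈ 12.135 × 1.2781 ≈ 15.510 μg/mL.
Peak 15.5 μg/mL vs MTC 22 μg/mL: below toxic threshold.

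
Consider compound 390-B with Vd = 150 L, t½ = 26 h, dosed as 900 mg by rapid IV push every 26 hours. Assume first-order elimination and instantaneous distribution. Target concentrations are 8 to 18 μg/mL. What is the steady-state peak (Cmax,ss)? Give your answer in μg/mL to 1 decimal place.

τ = 26 h = 1 half-life, so f = (1/2)^1 = 0.5.
Accumulation ratio R = 1/(1 − f) = 1/0.5 = 2/1.
Single-dose peak C₀ = D/Vd = 900/150 = 6 μg/mL.
Steady-state peak Cmax,ss = C₀·R = 6 × 2/1 ≈ 12.000 μg/mL.
Peak 12.0 μg/mL vs MTC 18 μg/mL: below toxic threshold.

12.0 μg/mL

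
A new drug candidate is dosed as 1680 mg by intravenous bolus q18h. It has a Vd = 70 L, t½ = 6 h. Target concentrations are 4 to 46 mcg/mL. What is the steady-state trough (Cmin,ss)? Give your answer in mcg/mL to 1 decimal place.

The dosing interval is 3 half-lives, so f = 2^(−3) = 0.125.
At steady state, R = 1/(1 − 0.125) = 8/7.
Single-dose peak C₀ = D/Vd = 1680/70 = 24 mcg/mL.
Steady-state peak Cmax,ss = C₀·R = 24 × 8/7 ≈ 27.429 mcg/mL.
Steady-state trough Cmin,ss = Cmax,ss·f ≈ 27.429 × 0.125 ≈ 3.429 mcg/mL.
Trough 3.4 mcg/mL vs MEC 4 mcg/mL: subtherapeutic.

3.4 mcg/mL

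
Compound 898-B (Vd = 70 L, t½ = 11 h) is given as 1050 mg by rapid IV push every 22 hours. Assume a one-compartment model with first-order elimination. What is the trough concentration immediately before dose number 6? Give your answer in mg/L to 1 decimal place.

f = (1/2)^(τ/t½) = (1/2)^(22/11) ≈ 0.2500.
C₀ = D/Vd = 1050/70 ≈ 15.000 mg/L.
Before the 6th dose, 5 doses have been given. Superposition: Cmin = C₀·(f + f² + … + f^5).
≈ 15.000 × (0.2500 + 0.0625 + 0.0156 + 0.0039 + 0.0010) ≈ 15.000 × 0.3330 ≈ 4.995 mg/L.

5.0 mg/L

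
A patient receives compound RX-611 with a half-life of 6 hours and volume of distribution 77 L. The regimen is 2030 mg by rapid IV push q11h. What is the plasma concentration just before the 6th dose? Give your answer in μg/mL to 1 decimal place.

f = (1/2)^(τ/t½) = (1/2)^(11/6) ≈ 0.2806.
C₀ = D/Vd = 2030/77 ≈ 26.364 μg/mL.
Before the 6th dose, 5 doses have been given. Superposition: Cmin = C₀·(f + f² + … + f^5).
≈ 26.364 × (0.2806 + 0.0787 + 0.0221 + 0.0062 + 0.0017) ≈ 26.364 × 0.3893 ≈ 10.264 μg/mL.

10.3 μg/mL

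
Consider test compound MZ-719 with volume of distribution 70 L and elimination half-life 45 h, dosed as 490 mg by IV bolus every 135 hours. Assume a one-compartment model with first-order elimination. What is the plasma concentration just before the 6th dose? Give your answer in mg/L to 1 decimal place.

f = (1/2)^(τ/t½) = (1/2)^(135/45) ≈ 0.1250.
C₀ = D/Vd = 490/70 ≈ 7.000 mg/L.
Before the 6th dose, 5 doses have been given. Superposition: Cmin = C₀·(f + f² + … + f^5).
≈ 7.000 × (0.1250 + 0.0156 + 0.0020 + 0.0002 + 0.0000) ≈ 7.000 × 0.1428 ≈ 1.000 mg/L.

1.0 mg/L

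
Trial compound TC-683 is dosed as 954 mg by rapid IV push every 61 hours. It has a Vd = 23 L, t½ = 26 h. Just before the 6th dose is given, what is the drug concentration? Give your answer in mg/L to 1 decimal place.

f = (1/2)^(τ/t½) = (1/2)^(61/26) ≈ 0.1967.
C₀ = D/Vd = 954/23 ≈ 41.478 mg/L.
Before the 6th dose, 5 doses have been given. Superposition: Cmin = C₀·(f + f² + … + f^5).
≈ 41.478 × (0.1967 + 0.0387 + 0.0076 + 0.0015 + 0.0003) ≈ 41.478 × 0.2448 ≈ 10.154 mg/L.

10.2 mg/L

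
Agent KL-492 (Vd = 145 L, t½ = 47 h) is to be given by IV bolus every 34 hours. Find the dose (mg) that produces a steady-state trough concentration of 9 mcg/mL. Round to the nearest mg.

τ/t½ = 34/47 ≈ 0.7234, so f = (1/2)^(34/47) ≈ 0.605667.
Cmin,ss = (D/Vd)·f/(1−f), so D = Cmin,ss·Vd·(1−f)/f.
D = 9 × 145 × (1−f)/f ≈ 9 × 145 × 0.65107 ≈ 849.65 mg.

850 mg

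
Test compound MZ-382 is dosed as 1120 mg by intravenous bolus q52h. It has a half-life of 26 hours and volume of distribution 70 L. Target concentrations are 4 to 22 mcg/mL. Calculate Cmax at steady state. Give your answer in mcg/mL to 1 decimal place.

τ = 52 h = 2 half-lives, so f = (1/2)^2 = 0.25.
Accumulation ratio R = 1/(1 − f) = 1/0.75 = 4/3.
Single-dose peak C₀ = D/Vd = 1120/70 = 16 mcg/mL.
Steady-state peak Cmax,ss = C₀·R = 16 × 4/3 ≈ 21.333 mcg/mL.
Peak 21.3 mcg/mL vs MTC 22 mcg/mL: below toxic threshold.

21.3 mcg/mL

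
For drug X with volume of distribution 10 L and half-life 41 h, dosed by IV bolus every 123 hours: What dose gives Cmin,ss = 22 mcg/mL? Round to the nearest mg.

1540 mg

τ/t½ = 123/41 ≈ 3, so f = (1/2)^(123/41) ≈ 0.125000.
Cmin,ss = (D/Vd)·f/(1−f), so D = Cmin,ss·Vd·(1−f)/f.
D = 22 × 10 × (1−f)/f ≈ 22 × 10 × 7.00000 ≈ 1540.00 mg.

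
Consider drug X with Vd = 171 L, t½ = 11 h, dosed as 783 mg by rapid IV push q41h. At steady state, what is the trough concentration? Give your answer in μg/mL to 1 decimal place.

k = ln2/t½ = ln2/11 ≈ 0.063013 h⁻¹; fraction remaining f = e^(−kτ) = e^(−0.063013×41) ≈ 0.0755.
Single-dose peak C₀ = D/Vd = 783/171 ≈ 4.579 μg/mL.
Steady-state trough Cmin,ss = C₀·f/(1−f) ≈ 4.579 × 0.0755/0.9245 ≈ 0.374 μg/mL.

0.4 μg/mL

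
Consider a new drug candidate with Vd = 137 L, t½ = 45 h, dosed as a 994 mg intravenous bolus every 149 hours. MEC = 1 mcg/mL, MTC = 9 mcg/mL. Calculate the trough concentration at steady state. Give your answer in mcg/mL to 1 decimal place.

Over one 149-h interval, 149/45 ≈ 3.3111 half-lives elapse, leaving f ≈ 0.1008 of each dose.
Accumulation ratio R = 1/(1 − f) ≈ 1/0.8992 ≈ 1.1121.
Single-dose peak C₀ = D/Vd = 994/137 ≈ 7.255 mcg/mL.
Cmax,ss = C₀/(1 − f) ≈ 7.255/0.8992 ≈ 8.068 mcg/mL.
One interval later, Cmin,ss = Cmax,ss·e^(−kτ) ≈ 8.068 × 0.1008 ≈ 0.813 mcg/mL.
Trough 0.8 mcg/mL vs MEC 1 mcg/mL: subtherapeutic.

0.8 mcg/mL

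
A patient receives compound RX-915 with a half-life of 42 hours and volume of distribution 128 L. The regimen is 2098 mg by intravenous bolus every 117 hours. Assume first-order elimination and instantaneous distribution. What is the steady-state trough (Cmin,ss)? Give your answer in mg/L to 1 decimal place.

2.8 mg/L

k = ln2/t½ = ln2/42 ≈ 0.016504 h⁻¹; fraction remaining f = e^(−kτ) = e^(−0.016504×117) ≈ 0.1450.
At steady state, accumulation factor R = 1/(1 − e^(−kτ)) ≈ 1.1696.
Single-dose peak C₀ = D/Vd = 2098/128 ≈ 16.391 mg/L.
Steady-state peak Cmax,ss = C₀·R ≈ 16.391 × 1.1696 ≈ 19.171 mg/L.
Steady-state trough Cmin,ss = Cmax,ss·f ≈ 19.171 × 0.1450 ≈ 2.780 mg/L.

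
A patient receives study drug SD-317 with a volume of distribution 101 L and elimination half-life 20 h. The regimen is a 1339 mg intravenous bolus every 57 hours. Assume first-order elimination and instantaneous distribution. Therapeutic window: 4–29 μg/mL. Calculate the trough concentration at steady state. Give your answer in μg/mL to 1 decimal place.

Over one 57-h interval, 57/20 ≈ 2.85 half-lives elapse, leaving f ≈ 0.1387 of each dose.
Accumulation ratio R = 1/(1 − f) ≈ 1/0.8613 ≈ 1.1610.
Each bolus raises the concentration by D/Vd = 1339/101 ≈ 13.257 μg/mL.
Steady-state peak Cmax,ss = C₀·R ≈ 13.257 × 1.1610 ≈ 15.391 μg/mL.
Steady-state trough Cmin,ss = Cmax,ss·f ≈ 15.391 × 0.1387 ≈ 2.135 μg/mL.
Trough 2.1 μg/mL vs MEC 4 μg/mL: subtherapeutic.

2.1 μg/mL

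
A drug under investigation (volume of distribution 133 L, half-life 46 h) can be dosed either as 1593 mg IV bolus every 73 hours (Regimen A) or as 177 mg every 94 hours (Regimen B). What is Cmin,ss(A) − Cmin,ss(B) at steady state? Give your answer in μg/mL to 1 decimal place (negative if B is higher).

Regimen A: f = (1/2)^(73/46) ≈ 0.3329; Cmin,ss = (1593/133)·f/(1−f) ≈ 5.977 μg/mL.
Regimen B: f = (1/2)^(94/46) ≈ 0.2426; Cmin,ss = (177/133)·f/(1−f) ≈ 0.426 μg/mL.
Difference ≈ 5.977 − 0.426 ≈ 5.551 μg/mL.

5.6 μg/mL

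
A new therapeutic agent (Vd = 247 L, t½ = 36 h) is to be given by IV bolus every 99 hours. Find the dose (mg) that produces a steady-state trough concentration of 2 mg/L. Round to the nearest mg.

2829 mg

τ/t½ = 99/36 ≈ 2.75, so f = (1/2)^(99/36) ≈ 0.148651.
Cmin,ss = (D/Vd)·f/(1−f), so D = Cmin,ss·Vd·(1−f)/f.
D = 2 × 247 × (1−f)/f ≈ 2 × 247 × 5.72717 ≈ 2829.22 mg.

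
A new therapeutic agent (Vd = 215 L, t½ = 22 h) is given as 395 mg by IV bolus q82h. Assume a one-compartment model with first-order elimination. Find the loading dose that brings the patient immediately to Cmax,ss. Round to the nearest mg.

f = (1/2)^(82/22) ≈ 0.075506; accumulation ratio R = 1/(1−f) ≈ 1.08167.
Loading dose to hit Cmax,ss on first dose: D_load = D_maint·R ≈ 395 × 1.08167 ≈ 427.26 mg.

427 mg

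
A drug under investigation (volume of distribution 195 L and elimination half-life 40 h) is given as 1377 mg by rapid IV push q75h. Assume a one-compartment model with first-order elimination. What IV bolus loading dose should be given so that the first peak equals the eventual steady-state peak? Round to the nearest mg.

1893 mg

f = (1/2)^(75/40) ≈ 0.272627; accumulation ratio R = 1/(1−f) ≈ 1.37481.
Loading dose to hit Cmax,ss on first dose: D_load = D_maint·R ≈ 1377 × 1.37481 ≈ 1893.11 mg.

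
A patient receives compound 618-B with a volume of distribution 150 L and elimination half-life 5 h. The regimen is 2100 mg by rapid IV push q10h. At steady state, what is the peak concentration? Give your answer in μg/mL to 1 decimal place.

τ = 10 h = 2 half-lives, so f = (1/2)^2 = 0.25.
Accumulation ratio R = 1/(1 − f) = 1/0.75 = 4/3.
Single-dose peak C₀ = D/Vd = 2100/150 = 14 μg/mL.
Steady-state peak Cmax,ss = C₀·R = 14 × 4/3 ≈ 18.667 μg/mL.

18.7 μg/mL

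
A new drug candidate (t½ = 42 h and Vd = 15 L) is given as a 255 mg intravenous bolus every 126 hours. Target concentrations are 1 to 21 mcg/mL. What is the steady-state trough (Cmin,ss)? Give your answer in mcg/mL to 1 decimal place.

2.4 mcg/mL

The dosing interval is 3 half-lives, so f = 2^(−3) = 0.125.
Accumulation ratio R = 1/(1 − f) = 1/0.875 = 8/7.
Single-dose peak C₀ = D/Vd = 255/15 = 17 mcg/mL.
Steady-state peak Cmax,ss = C₀·R = 17 × 8/7 ≈ 19.429 mcg/mL.
Steady-state trough Cmin,ss = Cmax,ss·f ≈ 19.429 × 0.125 ≈ 2.429 mcg/mL.
Trough 2.4 mcg/mL vs MEC 1 mcg/mL: adequate.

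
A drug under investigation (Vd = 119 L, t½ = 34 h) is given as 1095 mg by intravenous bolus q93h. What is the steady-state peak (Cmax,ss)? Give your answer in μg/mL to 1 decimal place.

Over one 93-h interval, 93/34 ≈ 2.7353 half-lives elapse, leaving f ≈ 0.1502 of each dose.
Accumulation ratio R = 1/(1 − f) ≈ 1/0.8498 ≈ 1.1767.
Each bolus raises the concentration by D/Vd = 1095/119 ≈ 9.202 μg/mL.
Cmax,ss = C₀/(1 − f) ≈ 9.202/0.8498 ≈ 10.828 μg/mL.

10.8 μg/mL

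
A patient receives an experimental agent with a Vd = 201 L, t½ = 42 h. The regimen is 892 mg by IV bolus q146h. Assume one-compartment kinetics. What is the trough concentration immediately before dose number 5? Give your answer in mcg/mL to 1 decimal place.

f = (1/2)^(τ/t½) = (1/2)^(146/42) ≈ 0.0899.
C₀ = D/Vd = 892/201 ≈ 4.438 mcg/mL.
Before the 5th dose, 4 doses have been given. Superposition: Cmin = C₀·(f + f² + … + f^4).
≈ 4.438 × (0.0899 + 0.0081 + 0.0007 + 0.0001) ≈ 4.438 × 0.0988 ≈ 0.438 mcg/mL.

0.4 mcg/mL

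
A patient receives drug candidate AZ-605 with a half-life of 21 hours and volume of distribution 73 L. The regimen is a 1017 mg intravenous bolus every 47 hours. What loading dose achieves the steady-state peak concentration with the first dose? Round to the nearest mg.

f = (1/2)^(47/21) ≈ 0.211966; accumulation ratio R = 1/(1−f) ≈ 1.26898.
Loading dose to hit Cmax,ss on first dose: D_load = D_maint·R ≈ 1017 × 1.26898 ≈ 1290.55 mg.

1291 mg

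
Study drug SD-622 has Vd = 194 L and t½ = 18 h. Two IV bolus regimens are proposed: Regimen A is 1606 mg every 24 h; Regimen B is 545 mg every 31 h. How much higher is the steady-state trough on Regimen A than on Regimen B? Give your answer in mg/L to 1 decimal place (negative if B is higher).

Regimen A: f = (1/2)^(24/18) ≈ 0.3969; Cmin,ss = (1606/194)·f/(1−f) ≈ 5.448 mg/L.
Regimen B: f = (1/2)^(31/18) ≈ 0.3031; Cmin,ss = (545/194)·f/(1−f) ≈ 1.222 mg/L.
Difference ≈ 5.448 − 1.222 ≈ 4.226 mg/L.

4.2 mg/L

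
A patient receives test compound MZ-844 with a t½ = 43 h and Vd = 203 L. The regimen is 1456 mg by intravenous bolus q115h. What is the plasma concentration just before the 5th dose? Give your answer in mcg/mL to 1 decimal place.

1.3 mcg/mL

f = (1/2)^(τ/t½) = (1/2)^(115/43) ≈ 0.1566.
C₀ = D/Vd = 1456/203 ≈ 7.172 mcg/mL.
Before the 5th dose, 4 doses have been given. Superposition: Cmin = C₀·(f + f² + … + f^4).
≈ 7.172 × (0.1566 + 0.0245 + 0.0038 + 0.0006) ≈ 7.172 × 0.1855 ≈ 1.330 mcg/mL.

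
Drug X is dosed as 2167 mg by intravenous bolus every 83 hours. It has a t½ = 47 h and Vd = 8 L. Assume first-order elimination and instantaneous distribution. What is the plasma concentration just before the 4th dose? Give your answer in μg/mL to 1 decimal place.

f = (1/2)^(τ/t½) = (1/2)^(83/47) ≈ 0.2940.
C₀ = D/Vd = 2167/8 ≈ 270.875 μg/mL.
Before the 4th dose, 3 doses have been given. Superposition: Cmin = C₀·(f + f² + … + f^3).
≈ 270.875 × (0.2940 + 0.0864 + 0.0254) ≈ 270.875 × 0.4058 ≈ 109.921 μg/mL.

109.9 μg/mL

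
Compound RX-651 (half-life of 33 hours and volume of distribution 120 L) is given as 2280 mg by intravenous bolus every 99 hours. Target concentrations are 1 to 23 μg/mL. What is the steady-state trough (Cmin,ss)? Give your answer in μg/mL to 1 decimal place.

τ = 99 h = 3 half-lives, so f = (1/2)^3 = 0.125.
Accumulation ratio R = 1/(1 − f) = 1/0.875 = 8/7.
Single-dose peak C₀ = D/Vd = 2280/120 = 19 μg/mL.
Steady-state peak Cmax,ss = C₀·R = 19 × 8/7 ≈ 21.714 μg/mL.
Steady-state trough Cmin,ss = Cmax,ss·f ≈ 21.714 × 0.125 ≈ 2.714 μg/mL.
Trough 2.7 μg/mL vs MEC 1 μg/mL: adequate.

2.7 μg/mL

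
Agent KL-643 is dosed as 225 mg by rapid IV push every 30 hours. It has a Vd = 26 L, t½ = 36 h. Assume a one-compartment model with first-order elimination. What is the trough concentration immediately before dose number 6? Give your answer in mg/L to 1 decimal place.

f = (1/2)^(τ/t½) = (1/2)^(30/36) ≈ 0.5612.
C₀ = D/Vd = 225/26 ≈ 8.654 mg/L.
Before the 6th dose, 5 doses have been given. Superposition: Cmin = C₀·(f + f² + … + f^5).
≈ 8.654 × (0.5612 + 0.3149 + 0.1767 + 0.0992 + 0.0557) ≈ 8.654 × 1.2077 ≈ 10.451 mg/L.

10.5 mg/L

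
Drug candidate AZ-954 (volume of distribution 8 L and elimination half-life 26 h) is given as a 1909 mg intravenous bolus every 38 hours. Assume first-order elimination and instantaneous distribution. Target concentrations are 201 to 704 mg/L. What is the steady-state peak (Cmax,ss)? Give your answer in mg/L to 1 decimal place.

Over one 38-h interval, 38/26 ≈ 1.4615 half-lives elapse, leaving f ≈ 0.3631 of each dose.
At steady state, accumulation factor R = 1/(1 − e^(−kτ)) ≈ 1.5701.
Single-dose peak C₀ = D/Vd = 1909/8 ≈ 238.625 mg/L.
Steady-state peak Cmax,ss = C₀·R ≈ 238.625 × 1.5701 ≈ 374.665 mg/L.
Peak 374.7 mg/L vs MTC 704 mg/L: below toxic threshold.

374.7 mg/L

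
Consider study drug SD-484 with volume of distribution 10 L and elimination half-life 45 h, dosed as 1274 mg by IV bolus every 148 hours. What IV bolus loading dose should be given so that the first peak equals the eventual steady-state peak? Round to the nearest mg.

f = (1/2)^(148/45) ≈ 0.102317; accumulation ratio R = 1/(1−f) ≈ 1.11398.
Loading dose to hit Cmax,ss on first dose: D_load = D_maint·R ≈ 1274 × 1.11398 ≈ 1419.21 mg.

1419 mg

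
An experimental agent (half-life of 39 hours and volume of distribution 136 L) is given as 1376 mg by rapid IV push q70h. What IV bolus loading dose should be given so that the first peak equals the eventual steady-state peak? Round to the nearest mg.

1933 mg

f = (1/2)^(70/39) ≈ 0.288197; accumulation ratio R = 1/(1−f) ≈ 1.40488.
Loading dose to hit Cmax,ss on first dose: D_load = D_maint·R ≈ 1376 × 1.40488 ≈ 1933.11 mg.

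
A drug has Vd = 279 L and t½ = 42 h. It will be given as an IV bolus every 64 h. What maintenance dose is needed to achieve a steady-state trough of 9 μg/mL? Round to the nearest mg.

τ/t½ = 64/42 ≈ 1.5238, so f = (1/2)^(64/42) ≈ 0.347766.
Cmin,ss = (D/Vd)·f/(1−f), so D = Cmin,ss·Vd·(1−f)/f.
D = 9 × 279 × (1−f)/f ≈ 9 × 279 × 1.87550 ≈ 4709.38 mg.

4709 mg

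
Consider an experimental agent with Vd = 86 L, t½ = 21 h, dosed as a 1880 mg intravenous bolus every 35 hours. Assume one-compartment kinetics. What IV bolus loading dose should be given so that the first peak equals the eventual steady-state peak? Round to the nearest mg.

2744 mg

f = (1/2)^(35/21) ≈ 0.314980; accumulation ratio R = 1/(1−f) ≈ 1.45981.
Loading dose to hit Cmax,ss on first dose: D_load = D_maint·R ≈ 1880 × 1.45981 ≈ 2744.44 mg.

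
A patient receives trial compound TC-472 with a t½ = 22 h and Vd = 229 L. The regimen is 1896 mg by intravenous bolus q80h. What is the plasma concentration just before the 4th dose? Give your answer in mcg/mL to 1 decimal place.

0.7 mcg/mL

f = (1/2)^(τ/t½) = (1/2)^(80/22) ≈ 0.0804.
C₀ = D/Vd = 1896/229 ≈ 8.279 mcg/mL.
Before the 4th dose, 3 doses have been given. Superposition: Cmin = C₀·(f + f² + … + f^3).
≈ 8.279 × (0.0804 + 0.0065 + 0.0005) ≈ 8.279 × 0.0874 ≈ 0.724 mcg/mL.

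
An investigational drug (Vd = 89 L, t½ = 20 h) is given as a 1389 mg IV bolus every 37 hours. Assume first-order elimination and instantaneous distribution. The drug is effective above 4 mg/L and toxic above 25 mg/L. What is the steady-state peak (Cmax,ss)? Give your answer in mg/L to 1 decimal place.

21.6 mg/L

k = ln2/t½ = ln2/20 ≈ 0.034657 h⁻¹; fraction remaining f = e^(−kτ) = e^(−0.034657×37) ≈ 0.2774.
At steady state, accumulation factor R = 1/(1 − e^(−kτ)) ≈ 1.3839.
Each bolus raises the concentration by D/Vd = 1389/89 ≈ 15.607 mg/L.
Cmax,ss = C₀/(1 − f) ≈ 15.607/0.7226 ≈ 21.598 mg/L.
Peak 21.6 mg/L vs MTC 25 mg/L: below toxic threshold.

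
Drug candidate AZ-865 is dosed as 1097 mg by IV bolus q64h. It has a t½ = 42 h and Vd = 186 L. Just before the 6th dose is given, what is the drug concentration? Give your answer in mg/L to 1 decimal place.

f = (1/2)^(τ/t½) = (1/2)^(64/42) ≈ 0.3478.
C₀ = D/Vd = 1097/186 ≈ 5.898 mg/L.
Before the 6th dose, 5 doses have been given. Superposition: Cmin = C₀·(f + f² + … + f^5).
≈ 5.898 × (0.3478 + 0.1210 + 0.0421 + 0.0146 + 0.0051) ≈ 5.898 × 0.5306 ≈ 3.129 mg/L.

3.1 mg/L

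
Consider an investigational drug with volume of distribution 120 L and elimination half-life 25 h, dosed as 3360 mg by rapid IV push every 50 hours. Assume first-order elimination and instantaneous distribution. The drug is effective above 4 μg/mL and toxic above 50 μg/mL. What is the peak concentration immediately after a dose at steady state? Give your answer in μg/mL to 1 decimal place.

The dosing interval is 2 half-lives, so f = 2^(−2) = 0.25.
At steady state, R = 1/(1 − 0.25) = 4/3.
Single-dose peak C₀ = D/Vd = 3360/120 = 28 μg/mL.
Steady-state peak Cmax,ss = C₀·R = 28 × 4/3 ≈ 37.333 μg/mL.
Peak 37.3 μg/mL vs MTC 50 μg/mL: below toxic threshold.

37.3 μg/mL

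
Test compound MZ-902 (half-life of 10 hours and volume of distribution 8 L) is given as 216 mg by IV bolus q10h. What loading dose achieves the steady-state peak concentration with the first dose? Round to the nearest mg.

f = (1/2)^(10/10) ≈ 0.500000; accumulation ratio R = 1/(1−f) ≈ 2.00000.
Loading dose to hit Cmax,ss on first dose: D_load = D_maint·R ≈ 216 × 2.00000 ≈ 432.00 mg.

432 mg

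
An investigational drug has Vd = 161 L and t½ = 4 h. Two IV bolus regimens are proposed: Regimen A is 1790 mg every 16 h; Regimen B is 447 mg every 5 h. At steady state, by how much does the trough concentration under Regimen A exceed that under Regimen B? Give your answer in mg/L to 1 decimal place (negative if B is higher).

Regimen A: f = (1/2)^(16/4) ≈ 0.0625; Cmin,ss = (1790/161)·f/(1−f) ≈ 0.741 mg/L.
Regimen B: f = (1/2)^(5/4) ≈ 0.4204; Cmin,ss = (447/161)·f/(1−f) ≈ 2.014 mg/L.
Difference ≈ 0.741 − 2.014 ≈ -1.273 mg/L.

-1.3 mg/L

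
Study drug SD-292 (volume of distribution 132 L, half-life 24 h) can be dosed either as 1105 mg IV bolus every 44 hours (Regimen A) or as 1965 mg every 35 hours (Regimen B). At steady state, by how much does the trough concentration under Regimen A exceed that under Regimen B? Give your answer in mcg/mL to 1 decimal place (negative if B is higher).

Regimen A: f = (1/2)^(44/24) ≈ 0.2806; Cmin,ss = (1105/132)·f/(1−f) ≈ 3.265 mcg/mL.
Regimen B: f = (1/2)^(35/24) ≈ 0.3639; Cmin,ss = (1965/132)·f/(1−f) ≈ 8.516 mcg/mL.
Difference ≈ 3.265 − 8.516 ≈ -5.251 mcg/mL.

-5.3 mcg/mL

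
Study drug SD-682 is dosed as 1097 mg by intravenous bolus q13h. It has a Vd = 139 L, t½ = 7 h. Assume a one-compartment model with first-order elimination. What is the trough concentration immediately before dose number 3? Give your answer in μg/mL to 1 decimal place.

2.8 μg/mL

f = (1/2)^(τ/t½) = (1/2)^(13/7) ≈ 0.2760.
C₀ = D/Vd = 1097/139 ≈ 7.892 μg/mL.
Before the 3rd dose, 2 doses have been given. Superposition: Cmin = C₀·(f + f²).
≈ 7.892 × (0.2760 + 0.0762) ≈ 7.892 × 0.3522 ≈ 2.780 μg/mL.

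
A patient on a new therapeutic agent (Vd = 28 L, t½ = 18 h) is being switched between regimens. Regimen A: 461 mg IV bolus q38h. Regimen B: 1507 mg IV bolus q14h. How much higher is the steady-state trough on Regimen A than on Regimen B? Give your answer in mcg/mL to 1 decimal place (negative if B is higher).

-70.4 mcg/mL

Regimen A: f = (1/2)^(38/18) ≈ 0.2315; Cmin,ss = (461/28)·f/(1−f) ≈ 4.960 mcg/mL.
Regimen B: f = (1/2)^(14/18) ≈ 0.5833; Cmin,ss = (1507/28)·f/(1−f) ≈ 75.340 mcg/mL.
Difference ≈ 4.960 − 75.340 ≈ -70.380 mcg/mL.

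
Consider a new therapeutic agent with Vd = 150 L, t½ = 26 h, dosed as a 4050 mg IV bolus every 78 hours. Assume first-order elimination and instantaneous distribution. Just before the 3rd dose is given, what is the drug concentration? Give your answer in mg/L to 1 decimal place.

f = (1/2)^(τ/t½) = (1/2)^(78/26) ≈ 0.1250.
C₀ = D/Vd = 4050/150 ≈ 27.000 mg/L.
Before the 3rd dose, 2 doses have been given. Superposition: Cmin = C₀·(f + f²).
≈ 27.000 × (0.1250 + 0.0156) ≈ 27.000 × 0.1406 ≈ 3.796 mg/L.

3.8 mg/L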